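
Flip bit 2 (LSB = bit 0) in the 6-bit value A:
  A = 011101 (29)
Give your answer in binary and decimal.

Mask = 1 << 2 = 000100
Bit 2 of A is 1; XOR with the mask flips it to 0.
  011101
^ 000100
--------
  011001

Answer: 011001 (25)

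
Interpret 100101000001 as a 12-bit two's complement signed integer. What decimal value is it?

MSB is 1, so the value is negative. Find the magnitude:
1. Invert bits:  011010111110
2. Add 1:        011010111111  = 1727
3. Apply sign:   -1727

Answer: -1727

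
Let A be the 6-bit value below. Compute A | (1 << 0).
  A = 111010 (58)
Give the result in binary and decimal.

Mask = 1 << 0 = 000001
Bit 0 of A is 0, so OR-ing with the mask flips it to 1.
  111010
| 000001
--------
  111011

Answer: 111011 (59)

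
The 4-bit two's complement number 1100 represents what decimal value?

MSB is 1, so the value is negative. Find the magnitude:
1. Invert bits:  0011
2. Add 1:        0100  = 4
3. Apply sign:   -4

Answer: -4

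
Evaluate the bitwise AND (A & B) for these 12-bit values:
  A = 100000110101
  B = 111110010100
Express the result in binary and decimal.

Apply & to each column (1 only where both bits are 1):
  100000110101
& 111110010100
--------------
  100000010100

Answer: 100000010100 (2068)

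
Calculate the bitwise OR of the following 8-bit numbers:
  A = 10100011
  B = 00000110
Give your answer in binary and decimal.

Apply | to each column (1 where either bit is 1):
  10100011
| 00000110
----------
  10100111

Answer: 10100111 (167)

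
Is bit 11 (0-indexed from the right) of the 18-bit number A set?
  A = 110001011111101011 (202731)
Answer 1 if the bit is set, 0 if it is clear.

Bit 11 is the 12th from the right.
  110001011111101011
        ^
That bit is 0.

Answer: 0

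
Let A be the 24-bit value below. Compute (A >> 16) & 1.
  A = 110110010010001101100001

Bit 16 is the 17th from the right.
  110110010010001101100001
         ^
That bit is 1.

Answer: 1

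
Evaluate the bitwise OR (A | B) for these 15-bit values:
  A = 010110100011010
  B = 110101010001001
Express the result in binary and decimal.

Apply | to each column (1 where either bit is 1):
  010110100011010
| 110101010001001
-----------------
  110111110011011

Answer: 110111110011011 (28571)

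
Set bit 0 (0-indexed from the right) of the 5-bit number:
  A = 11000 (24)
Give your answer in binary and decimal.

Mask = 1 << 0 = 00001
Bit 0 of A is 0, so OR-ing with the mask flips it to 1.
  11000
| 00001
-------
  11001

Answer: 11001 (25)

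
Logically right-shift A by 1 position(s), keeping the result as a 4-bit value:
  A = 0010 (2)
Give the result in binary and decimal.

Logical shift right by 1: drop the bottom 1 bit(s), prepend 1 zero(s) on the left.
  0010  ->  keep [001], discard [0], prepend 0
= 0001

Answer: 0001 (1)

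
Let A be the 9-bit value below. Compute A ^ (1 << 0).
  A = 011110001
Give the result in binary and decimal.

Mask = 1 << 0 = 000000001
Bit 0 of A is 1; XOR with the mask flips it to 0.
  011110001
^ 000000001
-----------
  011110000

Answer: 011110000 (240)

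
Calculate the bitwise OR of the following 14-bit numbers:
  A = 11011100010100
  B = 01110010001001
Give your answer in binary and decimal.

Apply | to each column (1 where either bit is 1):
  11011100010100
| 01110010001001
----------------
  11111110011101

Answer: 11111110011101 (16285)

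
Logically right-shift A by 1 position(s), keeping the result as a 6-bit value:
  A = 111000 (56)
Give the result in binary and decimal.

Logical shift right by 1: drop the bottom 1 bit(s), prepend 1 zero(s) on the left.
  111000  ->  keep [11100], discard [0], prepend 0
= 011100

Answer: 011100 (28)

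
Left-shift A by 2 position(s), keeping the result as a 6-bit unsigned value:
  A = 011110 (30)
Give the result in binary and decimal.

Shift left by 2: drop the top 2 bit(s), append 2 zero(s) on the right.
  011110  ->  discard [01], keep [1110], append 00
= 111000

Answer: 111000 (56)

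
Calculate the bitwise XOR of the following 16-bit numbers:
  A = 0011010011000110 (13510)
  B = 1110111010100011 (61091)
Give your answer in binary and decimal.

Apply ^ to each column (1 where bits differ):
  0011010011000110
^ 1110111010100011
------------------
  1101101001100101

Answer: 1101101001100101 (55909)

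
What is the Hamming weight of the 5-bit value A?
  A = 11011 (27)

11011
1-bits at positions (from bit 0 = LSB): 0, 1, 3, 4
Count = 4

Answer: 4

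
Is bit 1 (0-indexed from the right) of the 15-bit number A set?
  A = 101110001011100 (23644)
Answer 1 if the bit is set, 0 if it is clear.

Bit 1 is the 2nd from the right.
  101110001011100
               ^
That bit is 0.

Answer: 0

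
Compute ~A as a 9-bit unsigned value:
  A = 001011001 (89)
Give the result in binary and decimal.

Flip each bit (0->1, 1->0):
  001011001
  110100110

Answer: 110100110 (422)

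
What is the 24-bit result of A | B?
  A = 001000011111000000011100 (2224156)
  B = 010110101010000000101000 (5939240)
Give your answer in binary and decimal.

Apply | to each column (1 where either bit is 1):
  001000011111000000011100
| 010110101010000000101000
--------------------------
  011110111111000000111100

Answer: 011110111111000000111100 (8122428)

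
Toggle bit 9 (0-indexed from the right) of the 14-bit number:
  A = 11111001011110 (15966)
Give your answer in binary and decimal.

Mask = 1 << 9 = 00001000000000
Bit 9 of A is 1; XOR with the mask flips it to 0.
  11111001011110
^ 00001000000000
----------------
  11110001011110

Answer: 11110001011110 (15454)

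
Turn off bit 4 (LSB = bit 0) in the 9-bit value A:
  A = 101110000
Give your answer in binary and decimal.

Mask = ~(1 << 4) = 111101111
Bit 4 of A is 1, so AND-ing with the mask clears it to 0.
  101110000
& 111101111
-----------
  101100000

Answer: 101100000 (352)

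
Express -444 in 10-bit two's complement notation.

1. Binary of +444:  0110111100
2. Invert bits:     1001000011
3. Add 1:           1001000100

Answer: 1001000100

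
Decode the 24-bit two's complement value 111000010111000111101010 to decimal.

MSB is 1, so the value is negative. Find the magnitude:
1. Invert bits:  000111101000111000010101
2. Add 1:        000111101000111000010110  = 2002454
3. Apply sign:   -2002454

Answer: -2002454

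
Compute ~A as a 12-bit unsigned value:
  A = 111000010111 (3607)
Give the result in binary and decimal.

Flip each bit (0->1, 1->0):
  111000010111
  000111101000

Answer: 000111101000 (488)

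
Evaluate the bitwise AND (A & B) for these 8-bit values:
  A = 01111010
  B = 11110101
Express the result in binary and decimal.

Apply & to each column (1 only where both bits are 1):
  01111010
& 11110101
----------
  01110000

Answer: 01110000 (112)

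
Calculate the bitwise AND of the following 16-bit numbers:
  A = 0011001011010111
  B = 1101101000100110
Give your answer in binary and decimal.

Apply & to each column (1 only where both bits are 1):
  0011001011010111
& 1101101000100110
------------------
  0001001000000110

Answer: 0001001000000110 (4614)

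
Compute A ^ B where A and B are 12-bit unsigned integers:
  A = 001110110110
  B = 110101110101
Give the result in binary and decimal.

Apply ^ to each column (1 where bits differ):
  001110110110
^ 110101110101
--------------
  111011000011

Answer: 111011000011 (3779)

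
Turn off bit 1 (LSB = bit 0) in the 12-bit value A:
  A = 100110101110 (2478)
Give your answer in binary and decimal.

Mask = ~(1 << 1) = 111111111101
Bit 1 of A is 1, so AND-ing with the mask clears it to 0.
  100110101110
& 111111111101
--------------
  100110101100

Answer: 100110101100 (2476)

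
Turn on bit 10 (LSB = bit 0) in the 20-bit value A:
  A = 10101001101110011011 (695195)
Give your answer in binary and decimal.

Mask = 1 << 10 = 00000000010000000000
Bit 10 of A is 0, so OR-ing with the mask flips it to 1.
  10101001101110011011
| 00000000010000000000
----------------------
  10101001111110011011

Answer: 10101001111110011011 (696219)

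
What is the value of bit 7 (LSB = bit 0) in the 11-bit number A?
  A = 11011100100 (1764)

Bit 7 is the 8th from the right.
  11011100100
     ^
That bit is 1.

Answer: 1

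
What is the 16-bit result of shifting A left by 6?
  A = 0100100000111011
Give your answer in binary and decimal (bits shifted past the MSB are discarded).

Shift left by 6: drop the top 6 bit(s), append 6 zero(s) on the right.
  0100100000111011  ->  discard [010010], keep [0000111011], append 000000
= 0000111011000000

Answer: 0000111011000000 (3776)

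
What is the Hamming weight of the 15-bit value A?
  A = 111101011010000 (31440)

111101011010000
1-bits at positions (from bit 0 = LSB): 4, 6, 7, 9, 11, 12, 13, 14
Count = 8

Answer: 8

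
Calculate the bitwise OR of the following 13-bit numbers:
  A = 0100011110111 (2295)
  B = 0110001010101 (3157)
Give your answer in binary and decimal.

Apply | to each column (1 where either bit is 1):
  0100011110111
| 0110001010101
---------------
  0110011110111

Answer: 0110011110111 (3319)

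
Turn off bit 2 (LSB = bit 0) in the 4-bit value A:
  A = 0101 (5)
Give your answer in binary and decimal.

Mask = ~(1 << 2) = 1011
Bit 2 of A is 1, so AND-ing with the mask clears it to 0.
  0101
& 1011
------
  0001

Answer: 0001 (1)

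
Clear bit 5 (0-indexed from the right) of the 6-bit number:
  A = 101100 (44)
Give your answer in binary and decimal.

Mask = ~(1 << 5) = 011111
Bit 5 of A is 1, so AND-ing with the mask clears it to 0.
  101100
& 011111
--------
  001100

Answer: 001100 (12)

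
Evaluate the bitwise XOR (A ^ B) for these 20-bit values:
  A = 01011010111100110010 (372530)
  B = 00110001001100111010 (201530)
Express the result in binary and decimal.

Apply ^ to each column (1 where bits differ):
  01011010111100110010
^ 00110001001100111010
----------------------
  01101011110000001000

Answer: 01101011110000001000 (441352)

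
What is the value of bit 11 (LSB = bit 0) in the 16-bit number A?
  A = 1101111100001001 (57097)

Bit 11 is the 12th from the right.
  1101111100001001
      ^
That bit is 1.

Answer: 1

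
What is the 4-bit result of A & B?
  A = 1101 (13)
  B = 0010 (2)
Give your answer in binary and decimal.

Apply & to each column (1 only where both bits are 1):
  1101
& 0010
------
  0000

Answer: 0000 (0)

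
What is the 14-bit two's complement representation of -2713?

1. Binary of +2713:  00101010011001
2. Invert bits:     11010101100110
3. Add 1:           11010101100111

Answer: 11010101100111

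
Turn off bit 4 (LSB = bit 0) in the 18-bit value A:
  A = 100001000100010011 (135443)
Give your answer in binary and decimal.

Mask = ~(1 << 4) = 111111111111101111
Bit 4 of A is 1, so AND-ing with the mask clears it to 0.
  100001000100010011
& 111111111111101111
--------------------
  100001000100000011

Answer: 100001000100000011 (135427)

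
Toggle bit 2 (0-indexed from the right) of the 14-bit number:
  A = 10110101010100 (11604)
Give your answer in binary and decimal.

Mask = 1 << 2 = 00000000000100
Bit 2 of A is 1; XOR with the mask flips it to 0.
  10110101010100
^ 00000000000100
----------------
  10110101010000

Answer: 10110101010000 (11600)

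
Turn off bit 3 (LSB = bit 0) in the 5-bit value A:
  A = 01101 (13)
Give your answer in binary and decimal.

Mask = ~(1 << 3) = 10111
Bit 3 of A is 1, so AND-ing with the mask clears it to 0.
  01101
& 10111
-------
  00101

Answer: 00101 (5)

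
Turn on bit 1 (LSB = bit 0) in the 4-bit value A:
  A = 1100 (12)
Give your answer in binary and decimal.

Mask = 1 << 1 = 0010
Bit 1 of A is 0, so OR-ing with the mask flips it to 1.
  1100
| 0010
------
  1110

Answer: 1110 (14)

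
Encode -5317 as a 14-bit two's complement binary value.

1. Binary of +5317:  01010011000101
2. Invert bits:     10101100111010
3. Add 1:           10101100111011

Answer: 10101100111011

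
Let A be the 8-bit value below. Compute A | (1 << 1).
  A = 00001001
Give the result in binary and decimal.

Mask = 1 << 1 = 00000010
Bit 1 of A is 0, so OR-ing with the mask flips it to 1.
  00001001
| 00000010
----------
  00001011

Answer: 00001011 (11)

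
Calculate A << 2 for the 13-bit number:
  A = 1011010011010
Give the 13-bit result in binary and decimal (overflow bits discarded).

Shift left by 2: drop the top 2 bit(s), append 2 zero(s) on the right.
  1011010011010  ->  discard [10], keep [11010011010], append 00
= 1101001101000

Answer: 1101001101000 (6760)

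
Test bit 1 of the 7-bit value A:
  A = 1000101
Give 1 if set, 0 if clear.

Bit 1 is the 2nd from the right.
  1000101
       ^
That bit is 0.

Answer: 0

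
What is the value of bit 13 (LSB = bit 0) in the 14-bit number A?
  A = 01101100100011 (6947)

Bit 13 is the 14th from the right.
  01101100100011
  ^
That bit is 0.

Answer: 0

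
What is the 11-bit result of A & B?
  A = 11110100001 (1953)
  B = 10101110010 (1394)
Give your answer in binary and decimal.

Apply & to each column (1 only where both bits are 1):
  11110100001
& 10101110010
-------------
  10100100000

Answer: 10100100000 (1312)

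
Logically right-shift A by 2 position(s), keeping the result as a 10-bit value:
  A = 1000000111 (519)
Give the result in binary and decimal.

Logical shift right by 2: drop the bottom 2 bit(s), prepend 2 zero(s) on the left.
  1000000111  ->  keep [10000001], discard [11], prepend 00
= 0010000001

Answer: 0010000001 (129)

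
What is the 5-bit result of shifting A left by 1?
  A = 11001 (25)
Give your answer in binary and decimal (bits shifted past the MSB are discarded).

Shift left by 1: drop the top 1 bit(s), append 1 zero(s) on the right.
  11001  ->  discard [1], keep [1001], append 0
= 10010

Answer: 10010 (18)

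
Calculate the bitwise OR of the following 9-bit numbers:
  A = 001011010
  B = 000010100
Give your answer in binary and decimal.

Apply | to each column (1 where either bit is 1):
  001011010
| 000010100
-----------
  001011110

Answer: 001011110 (94)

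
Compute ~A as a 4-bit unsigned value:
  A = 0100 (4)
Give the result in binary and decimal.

Flip each bit (0->1, 1->0):
  0100
  1011

Answer: 1011 (11)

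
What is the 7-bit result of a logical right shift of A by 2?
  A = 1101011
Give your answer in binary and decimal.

Logical shift right by 2: drop the bottom 2 bit(s), prepend 2 zero(s) on the left.
  1101011  ->  keep [11010], discard [11], prepend 00
= 0011010

Answer: 0011010 (26)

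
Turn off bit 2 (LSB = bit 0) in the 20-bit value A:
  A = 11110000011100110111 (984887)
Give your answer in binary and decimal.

Mask = ~(1 << 2) = 11111111111111111011
Bit 2 of A is 1, so AND-ing with the mask clears it to 0.
  11110000011100110111
& 11111111111111111011
----------------------
  11110000011100110011

Answer: 11110000011100110011 (984883)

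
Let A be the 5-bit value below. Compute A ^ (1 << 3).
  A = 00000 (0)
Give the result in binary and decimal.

Mask = 1 << 3 = 01000
Bit 3 of A is 0; XOR with the mask flips it to 1.
  00000
^ 01000
-------
  01000

Answer: 01000 (8)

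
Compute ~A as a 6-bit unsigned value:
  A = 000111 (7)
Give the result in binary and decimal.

Flip each bit (0->1, 1->0):
  000111
  111000

Answer: 111000 (56)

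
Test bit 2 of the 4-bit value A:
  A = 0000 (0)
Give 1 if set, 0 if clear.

Bit 2 is the 3rd from the right.
  0000
   ^
That bit is 0.

Answer: 0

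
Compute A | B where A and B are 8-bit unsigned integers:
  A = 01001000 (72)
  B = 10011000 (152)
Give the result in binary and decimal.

Apply | to each column (1 where either bit is 1):
  01001000
| 10011000
----------
  11011000

Answer: 11011000 (216)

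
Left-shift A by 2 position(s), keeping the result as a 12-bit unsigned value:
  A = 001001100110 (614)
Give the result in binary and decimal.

Shift left by 2: drop the top 2 bit(s), append 2 zero(s) on the right.
  001001100110  ->  discard [00], keep [1001100110], append 00
= 100110011000

Answer: 100110011000 (2456)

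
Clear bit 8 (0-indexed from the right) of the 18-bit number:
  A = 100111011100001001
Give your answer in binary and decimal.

Mask = ~(1 << 8) = 111111111011111111
Bit 8 of A is 1, so AND-ing with the mask clears it to 0.
  100111011100001001
& 111111111011111111
--------------------
  100111011000001001

Answer: 100111011000001001 (161289)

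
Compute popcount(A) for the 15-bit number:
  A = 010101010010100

010101010010100
1-bits at positions (from bit 0 = LSB): 2, 4, 7, 9, 11, 13
Count = 6

Answer: 6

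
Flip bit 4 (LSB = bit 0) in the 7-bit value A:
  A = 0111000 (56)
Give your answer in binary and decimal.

Mask = 1 << 4 = 0010000
Bit 4 of A is 1; XOR with the mask flips it to 0.
  0111000
^ 0010000
---------
  0101000

Answer: 0101000 (40)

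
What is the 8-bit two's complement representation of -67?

1. Binary of +67:  01000011
2. Invert bits:     10111100
3. Add 1:           10111101

Answer: 10111101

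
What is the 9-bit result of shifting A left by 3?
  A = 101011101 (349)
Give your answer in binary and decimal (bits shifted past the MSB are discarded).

Shift left by 3: drop the top 3 bit(s), append 3 zero(s) on the right.
  101011101  ->  discard [101], keep [011101], append 000
= 011101000

Answer: 011101000 (232)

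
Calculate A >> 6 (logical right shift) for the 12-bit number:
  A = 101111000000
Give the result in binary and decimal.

Logical shift right by 6: drop the bottom 6 bit(s), prepend 6 zero(s) on the left.
  101111000000  ->  keep [101111], discard [000000], prepend 000000
= 000000101111

Answer: 000000101111 (47)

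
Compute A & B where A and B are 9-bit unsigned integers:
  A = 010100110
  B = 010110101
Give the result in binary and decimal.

Apply & to each column (1 only where both bits are 1):
  010100110
& 010110101
-----------
  010100100

Answer: 010100100 (164)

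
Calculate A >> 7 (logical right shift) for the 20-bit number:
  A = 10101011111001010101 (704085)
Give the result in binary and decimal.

Logical shift right by 7: drop the bottom 7 bit(s), prepend 7 zero(s) on the left.
  10101011111001010101  ->  keep [1010101111100], discard [1010101], prepend 0000000
= 00000001010101111100

Answer: 00000001010101111100 (5500)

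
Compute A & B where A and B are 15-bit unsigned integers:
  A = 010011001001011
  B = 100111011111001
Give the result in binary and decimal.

Apply & to each column (1 only where both bits are 1):
  010011001001011
& 100111011111001
-----------------
  000011001001001

Answer: 000011001001001 (1609)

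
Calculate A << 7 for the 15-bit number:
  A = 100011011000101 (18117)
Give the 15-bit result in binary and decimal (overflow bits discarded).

Shift left by 7: drop the top 7 bit(s), append 7 zero(s) on the right.
  100011011000101  ->  discard [1000110], keep [11000101], append 0000000
= 110001010000000

Answer: 110001010000000 (25216)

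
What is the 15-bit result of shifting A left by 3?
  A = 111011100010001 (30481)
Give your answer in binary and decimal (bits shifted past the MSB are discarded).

Shift left by 3: drop the top 3 bit(s), append 3 zero(s) on the right.
  111011100010001  ->  discard [111], keep [011100010001], append 000
= 011100010001000

Answer: 011100010001000 (14472)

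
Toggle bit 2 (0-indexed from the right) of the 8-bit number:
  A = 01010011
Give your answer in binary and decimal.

Mask = 1 << 2 = 00000100
Bit 2 of A is 0; XOR with the mask flips it to 1.
  01010011
^ 00000100
----------
  01010111

Answer: 01010111 (87)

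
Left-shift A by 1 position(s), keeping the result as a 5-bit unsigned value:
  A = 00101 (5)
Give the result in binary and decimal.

Shift left by 1: drop the top 1 bit(s), append 1 zero(s) on the right.
  00101  ->  discard [0], keep [0101], append 0
= 01010

Answer: 01010 (10)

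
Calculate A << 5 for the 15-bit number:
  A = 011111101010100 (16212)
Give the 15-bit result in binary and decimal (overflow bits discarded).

Shift left by 5: drop the top 5 bit(s), append 5 zero(s) on the right.
  011111101010100  ->  discard [01111], keep [1101010100], append 00000
= 110101010000000

Answer: 110101010000000 (27264)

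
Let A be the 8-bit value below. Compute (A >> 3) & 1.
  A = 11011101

Bit 3 is the 4th from the right.
  11011101
      ^
That bit is 1.

Answer: 1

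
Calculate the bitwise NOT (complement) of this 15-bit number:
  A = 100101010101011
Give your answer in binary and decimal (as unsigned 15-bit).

Flip each bit (0->1, 1->0):
  100101010101011
  011010101010100

Answer: 011010101010100 (13652)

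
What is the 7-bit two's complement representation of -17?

1. Binary of +17:  0010001
2. Invert bits:     1101110
3. Add 1:           1101111

Answer: 1101111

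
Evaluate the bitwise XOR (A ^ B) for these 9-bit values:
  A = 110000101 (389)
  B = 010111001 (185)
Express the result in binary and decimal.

Apply ^ to each column (1 where bits differ):
  110000101
^ 010111001
-----------
  100111100

Answer: 100111100 (316)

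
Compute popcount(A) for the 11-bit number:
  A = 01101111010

01101111010
1-bits at positions (from bit 0 = LSB): 1, 3, 4, 5, 6, 8, 9
Count = 7

Answer: 7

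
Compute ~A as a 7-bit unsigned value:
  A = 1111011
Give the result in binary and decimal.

Flip each bit (0->1, 1->0):
  1111011
  0000100

Answer: 0000100 (4)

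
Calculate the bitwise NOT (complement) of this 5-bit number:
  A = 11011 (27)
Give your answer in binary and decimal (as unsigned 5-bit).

Flip each bit (0->1, 1->0):
  11011
  00100

Answer: 00100 (4)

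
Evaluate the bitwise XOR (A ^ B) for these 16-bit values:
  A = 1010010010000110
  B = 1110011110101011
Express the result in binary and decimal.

Apply ^ to each column (1 where bits differ):
  1010010010000110
^ 1110011110101011
------------------
  0100001100101101

Answer: 0100001100101101 (17197)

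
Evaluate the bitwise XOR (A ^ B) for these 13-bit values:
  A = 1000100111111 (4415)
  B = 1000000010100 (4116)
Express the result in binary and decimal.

Apply ^ to each column (1 where bits differ):
  1000100111111
^ 1000000010100
---------------
  0000100101011

Answer: 0000100101011 (299)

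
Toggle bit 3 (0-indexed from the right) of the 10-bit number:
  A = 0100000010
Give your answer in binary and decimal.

Mask = 1 << 3 = 0000001000
Bit 3 of A is 0; XOR with the mask flips it to 1.
  0100000010
^ 0000001000
------------
  0100001010

Answer: 0100001010 (266)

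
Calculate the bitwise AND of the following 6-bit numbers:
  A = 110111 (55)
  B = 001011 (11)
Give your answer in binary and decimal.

Apply & to each column (1 only where both bits are 1):
  110111
& 001011
--------
  000011

Answer: 000011 (3)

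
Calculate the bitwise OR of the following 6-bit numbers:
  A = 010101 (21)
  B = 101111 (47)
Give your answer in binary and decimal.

Apply | to each column (1 where either bit is 1):
  010101
| 101111
--------
  111111

Answer: 111111 (63)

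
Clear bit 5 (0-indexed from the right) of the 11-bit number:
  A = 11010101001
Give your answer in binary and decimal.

Mask = ~(1 << 5) = 11111011111
Bit 5 of A is 1, so AND-ing with the mask clears it to 0.
  11010101001
& 11111011111
-------------
  11010001001

Answer: 11010001001 (1673)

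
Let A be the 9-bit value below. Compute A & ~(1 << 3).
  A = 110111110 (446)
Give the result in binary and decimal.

Mask = ~(1 << 3) = 111110111
Bit 3 of A is 1, so AND-ing with the mask clears it to 0.
  110111110
& 111110111
-----------
  110110110

Answer: 110110110 (438)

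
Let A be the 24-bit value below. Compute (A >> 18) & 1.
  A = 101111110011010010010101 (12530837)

Bit 18 is the 19th from the right.
  101111110011010010010101
       ^
That bit is 1.

Answer: 1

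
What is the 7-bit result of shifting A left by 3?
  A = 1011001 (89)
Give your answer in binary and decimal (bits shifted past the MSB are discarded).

Shift left by 3: drop the top 3 bit(s), append 3 zero(s) on the right.
  1011001  ->  discard [101], keep [1001], append 000
= 1001000

Answer: 1001000 (72)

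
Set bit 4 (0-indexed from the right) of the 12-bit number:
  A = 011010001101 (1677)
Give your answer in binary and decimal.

Mask = 1 << 4 = 000000010000
Bit 4 of A is 0, so OR-ing with the mask flips it to 1.
  011010001101
| 000000010000
--------------
  011010011101

Answer: 011010011101 (1693)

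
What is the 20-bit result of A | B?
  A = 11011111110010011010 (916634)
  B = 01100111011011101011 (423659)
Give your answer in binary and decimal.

Apply | to each column (1 where either bit is 1):
  11011111110010011010
| 01100111011011101011
----------------------
  11111111111011111011

Answer: 11111111111011111011 (1048315)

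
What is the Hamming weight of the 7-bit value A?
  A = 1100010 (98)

1100010
1-bits at positions (from bit 0 = LSB): 1, 5, 6
Count = 3

Answer: 3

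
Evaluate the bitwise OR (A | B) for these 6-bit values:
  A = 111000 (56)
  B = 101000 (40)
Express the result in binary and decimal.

Apply | to each column (1 where either bit is 1):
  111000
| 101000
--------
  111000

Answer: 111000 (56)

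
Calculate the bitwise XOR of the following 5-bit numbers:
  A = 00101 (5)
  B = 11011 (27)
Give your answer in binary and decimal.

Apply ^ to each column (1 where bits differ):
  00101
^ 11011
-------
  11110

Answer: 11110 (30)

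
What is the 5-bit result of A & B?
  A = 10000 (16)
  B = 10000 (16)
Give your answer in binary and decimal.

Apply & to each column (1 only where both bits are 1):
  10000
& 10000
-------
  10000

Answer: 10000 (16)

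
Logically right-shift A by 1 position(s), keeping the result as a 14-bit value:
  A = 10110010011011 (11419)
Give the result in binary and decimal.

Logical shift right by 1: drop the bottom 1 bit(s), prepend 1 zero(s) on the left.
  10110010011011  ->  keep [1011001001101], discard [1], prepend 0
= 01011001001101

Answer: 01011001001101 (5709)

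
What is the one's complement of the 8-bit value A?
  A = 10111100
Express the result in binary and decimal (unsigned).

Flip each bit (0->1, 1->0):
  10111100
  01000011

Answer: 01000011 (67)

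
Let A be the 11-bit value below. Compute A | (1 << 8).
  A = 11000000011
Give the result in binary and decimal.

Mask = 1 << 8 = 00100000000
Bit 8 of A is 0, so OR-ing with the mask flips it to 1.
  11000000011
| 00100000000
-------------
  11100000011

Answer: 11100000011 (1795)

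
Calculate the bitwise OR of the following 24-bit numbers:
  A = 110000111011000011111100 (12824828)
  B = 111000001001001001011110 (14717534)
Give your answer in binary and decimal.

Apply | to each column (1 where either bit is 1):
  110000111011000011111100
| 111000001001001001011110
--------------------------
  111000111011001011111110

Answer: 111000111011001011111110 (14922494)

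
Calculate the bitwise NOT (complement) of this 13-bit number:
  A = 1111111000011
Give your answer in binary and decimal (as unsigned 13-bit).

Flip each bit (0->1, 1->0):
  1111111000011
  0000000111100

Answer: 0000000111100 (60)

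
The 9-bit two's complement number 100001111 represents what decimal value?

MSB is 1, so the value is negative. Find the magnitude:
1. Invert bits:  011110000
2. Add 1:        011110001  = 241
3. Apply sign:   -241

Answer: -241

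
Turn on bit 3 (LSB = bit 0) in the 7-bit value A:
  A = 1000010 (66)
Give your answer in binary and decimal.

Mask = 1 << 3 = 0001000
Bit 3 of A is 0, so OR-ing with the mask flips it to 1.
  1000010
| 0001000
---------
  1001010

Answer: 1001010 (74)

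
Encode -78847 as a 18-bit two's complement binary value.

1. Binary of +78847:  010011001111111111
2. Invert bits:     101100110000000000
3. Add 1:           101100110000000001

Answer: 101100110000000001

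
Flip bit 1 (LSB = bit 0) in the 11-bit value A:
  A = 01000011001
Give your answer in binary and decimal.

Mask = 1 << 1 = 00000000010
Bit 1 of A is 0; XOR with the mask flips it to 1.
  01000011001
^ 00000000010
-------------
  01000011011

Answer: 01000011011 (539)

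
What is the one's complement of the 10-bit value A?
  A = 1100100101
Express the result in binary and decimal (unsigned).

Flip each bit (0->1, 1->0):
  1100100101
  0011011010

Answer: 0011011010 (218)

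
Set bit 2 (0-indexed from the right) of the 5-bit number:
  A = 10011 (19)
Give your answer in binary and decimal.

Mask = 1 << 2 = 00100
Bit 2 of A is 0, so OR-ing with the mask flips it to 1.
  10011
| 00100
-------
  10111

Answer: 10111 (23)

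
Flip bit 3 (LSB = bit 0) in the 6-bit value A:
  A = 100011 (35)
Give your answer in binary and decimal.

Mask = 1 << 3 = 001000
Bit 3 of A is 0; XOR with the mask flips it to 1.
  100011
^ 001000
--------
  101011

Answer: 101011 (43)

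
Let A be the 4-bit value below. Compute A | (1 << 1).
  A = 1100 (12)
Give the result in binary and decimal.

Mask = 1 << 1 = 0010
Bit 1 of A is 0, so OR-ing with the mask flips it to 1.
  1100
| 0010
------
  1110

Answer: 1110 (14)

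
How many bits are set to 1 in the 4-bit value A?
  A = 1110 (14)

1110
1-bits at positions (from bit 0 = LSB): 1, 2, 3
Count = 3

Answer: 3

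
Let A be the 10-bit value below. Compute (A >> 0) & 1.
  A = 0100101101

Bit 0 is the 1st from the right.
  0100101101
           ^
That bit is 1.

Answer: 1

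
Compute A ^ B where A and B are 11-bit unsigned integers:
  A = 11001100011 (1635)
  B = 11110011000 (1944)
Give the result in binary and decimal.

Apply ^ to each column (1 where bits differ):
  11001100011
^ 11110011000
-------------
  00111111011

Answer: 00111111011 (507)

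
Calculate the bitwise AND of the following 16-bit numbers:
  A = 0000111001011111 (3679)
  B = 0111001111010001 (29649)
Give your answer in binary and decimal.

Apply & to each column (1 only where both bits are 1):
  0000111001011111
& 0111001111010001
------------------
  0000001001010001

Answer: 0000001001010001 (593)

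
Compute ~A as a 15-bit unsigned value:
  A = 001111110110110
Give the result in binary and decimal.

Flip each bit (0->1, 1->0):
  001111110110110
  110000001001001

Answer: 110000001001001 (24649)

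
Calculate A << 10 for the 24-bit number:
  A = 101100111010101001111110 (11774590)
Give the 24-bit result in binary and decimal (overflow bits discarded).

Shift left by 10: drop the top 10 bit(s), append 10 zero(s) on the right.
  101100111010101001111110  ->  discard [1011001110], keep [10101001111110], append 0000000000
= 101010011111100000000000

Answer: 101010011111100000000000 (11139072)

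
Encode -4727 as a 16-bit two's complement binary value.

1. Binary of +4727:  0001001001110111
2. Invert bits:     1110110110001000
3. Add 1:           1110110110001001

Answer: 1110110110001001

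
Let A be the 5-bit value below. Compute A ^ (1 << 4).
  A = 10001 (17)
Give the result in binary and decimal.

Mask = 1 << 4 = 10000
Bit 4 of A is 1; XOR with the mask flips it to 0.
  10001
^ 10000
-------
  00001

Answer: 00001 (1)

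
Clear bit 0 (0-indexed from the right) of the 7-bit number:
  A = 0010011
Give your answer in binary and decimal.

Mask = ~(1 << 0) = 1111110
Bit 0 of A is 1, so AND-ing with the mask clears it to 0.
  0010011
& 1111110
---------
  0010010

Answer: 0010010 (18)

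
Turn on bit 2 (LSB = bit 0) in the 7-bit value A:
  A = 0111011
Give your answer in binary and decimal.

Mask = 1 << 2 = 0000100
Bit 2 of A is 0, so OR-ing with the mask flips it to 1.
  0111011
| 0000100
---------
  0111111

Answer: 0111111 (63)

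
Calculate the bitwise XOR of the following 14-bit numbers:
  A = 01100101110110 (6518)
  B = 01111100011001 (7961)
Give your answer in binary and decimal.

Apply ^ to each column (1 where bits differ):
  01100101110110
^ 01111100011001
----------------
  00011001101111

Answer: 00011001101111 (1647)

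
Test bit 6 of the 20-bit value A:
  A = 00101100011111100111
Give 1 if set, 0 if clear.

Bit 6 is the 7th from the right.
  00101100011111100111
               ^
That bit is 1.

Answer: 1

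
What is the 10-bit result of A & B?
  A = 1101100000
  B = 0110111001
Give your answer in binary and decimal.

Apply & to each column (1 only where both bits are 1):
  1101100000
& 0110111001
------------
  0100100000

Answer: 0100100000 (288)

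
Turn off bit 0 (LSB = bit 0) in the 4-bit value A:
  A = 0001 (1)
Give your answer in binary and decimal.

Mask = ~(1 << 0) = 1110
Bit 0 of A is 1, so AND-ing with the mask clears it to 0.
  0001
& 1110
------
  0000

Answer: 0000 (0)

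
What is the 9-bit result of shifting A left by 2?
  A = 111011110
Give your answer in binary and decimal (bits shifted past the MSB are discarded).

Shift left by 2: drop the top 2 bit(s), append 2 zero(s) on the right.
  111011110  ->  discard [11], keep [1011110], append 00
= 101111000

Answer: 101111000 (376)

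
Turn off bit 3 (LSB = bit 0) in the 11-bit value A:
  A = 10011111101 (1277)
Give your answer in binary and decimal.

Mask = ~(1 << 3) = 11111110111
Bit 3 of A is 1, so AND-ing with the mask clears it to 0.
  10011111101
& 11111110111
-------------
  10011110101

Answer: 10011110101 (1269)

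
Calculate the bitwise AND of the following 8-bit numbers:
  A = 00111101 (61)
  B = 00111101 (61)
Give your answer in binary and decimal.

Apply & to each column (1 only where both bits are 1):
  00111101
& 00111101
----------
  00111101

Answer: 00111101 (61)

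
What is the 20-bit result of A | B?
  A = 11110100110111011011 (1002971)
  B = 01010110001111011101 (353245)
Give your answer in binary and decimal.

Apply | to each column (1 where either bit is 1):
  11110100110111011011
| 01010110001111011101
----------------------
  11110110111111011111

Answer: 11110110111111011111 (1011679)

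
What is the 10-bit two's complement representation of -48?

1. Binary of +48:  0000110000
2. Invert bits:     1111001111
3. Add 1:           1111010000

Answer: 1111010000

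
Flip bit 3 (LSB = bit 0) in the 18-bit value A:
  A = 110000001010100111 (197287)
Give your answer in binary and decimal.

Mask = 1 << 3 = 000000000000001000
Bit 3 of A is 0; XOR with the mask flips it to 1.
  110000001010100111
^ 000000000000001000
--------------------
  110000001010101111

Answer: 110000001010101111 (197295)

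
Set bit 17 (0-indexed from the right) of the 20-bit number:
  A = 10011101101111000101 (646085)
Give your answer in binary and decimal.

Mask = 1 << 17 = 00100000000000000000
Bit 17 of A is 0, so OR-ing with the mask flips it to 1.
  10011101101111000101
| 00100000000000000000
----------------------
  10111101101111000101

Answer: 10111101101111000101 (777157)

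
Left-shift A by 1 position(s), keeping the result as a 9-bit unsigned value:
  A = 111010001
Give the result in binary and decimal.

Shift left by 1: drop the top 1 bit(s), append 1 zero(s) on the right.
  111010001  ->  discard [1], keep [11010001], append 0
= 110100010

Answer: 110100010 (418)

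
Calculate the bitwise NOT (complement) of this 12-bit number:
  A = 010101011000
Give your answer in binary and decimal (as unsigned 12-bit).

Flip each bit (0->1, 1->0):
  010101011000
  101010100111

Answer: 101010100111 (2727)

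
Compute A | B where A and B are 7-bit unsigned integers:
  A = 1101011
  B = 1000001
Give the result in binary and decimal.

Apply | to each column (1 where either bit is 1):
  1101011
| 1000001
---------
  1101011

Answer: 1101011 (107)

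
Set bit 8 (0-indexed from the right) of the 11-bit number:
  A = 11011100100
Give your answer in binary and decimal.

Mask = 1 << 8 = 00100000000
Bit 8 of A is 0, so OR-ing with the mask flips it to 1.
  11011100100
| 00100000000
-------------
  11111100100

Answer: 11111100100 (2020)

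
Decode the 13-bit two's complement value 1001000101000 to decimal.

MSB is 1, so the value is negative. Find the magnitude:
1. Invert bits:  0110111010111
2. Add 1:        0110111011000  = 3544
3. Apply sign:   -3544

Answer: -3544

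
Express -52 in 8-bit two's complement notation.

1. Binary of +52:  00110100
2. Invert bits:     11001011
3. Add 1:           11001100

Answer: 11001100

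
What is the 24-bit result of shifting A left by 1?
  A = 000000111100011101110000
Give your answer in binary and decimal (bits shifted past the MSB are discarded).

Shift left by 1: drop the top 1 bit(s), append 1 zero(s) on the right.
  000000111100011101110000  ->  discard [0], keep [00000111100011101110000], append 0
= 000001111000111011100000

Answer: 000001111000111011100000 (495328)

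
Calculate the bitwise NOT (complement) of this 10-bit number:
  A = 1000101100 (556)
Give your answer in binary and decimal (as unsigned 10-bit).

Flip each bit (0->1, 1->0):
  1000101100
  0111010011

Answer: 0111010011 (467)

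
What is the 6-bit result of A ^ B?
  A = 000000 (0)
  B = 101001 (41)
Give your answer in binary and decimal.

Apply ^ to each column (1 where bits differ):
  000000
^ 101001
--------
  101001

Answer: 101001 (41)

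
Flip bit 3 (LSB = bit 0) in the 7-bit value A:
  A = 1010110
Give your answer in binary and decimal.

Mask = 1 << 3 = 0001000
Bit 3 of A is 0; XOR with the mask flips it to 1.
  1010110
^ 0001000
---------
  1011110

Answer: 1011110 (94)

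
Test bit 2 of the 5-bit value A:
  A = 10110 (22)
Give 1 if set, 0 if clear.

Bit 2 is the 3rd from the right.
  10110
    ^
That bit is 1.

Answer: 1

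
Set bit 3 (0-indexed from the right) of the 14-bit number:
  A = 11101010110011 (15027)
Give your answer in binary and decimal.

Mask = 1 << 3 = 00000000001000
Bit 3 of A is 0, so OR-ing with the mask flips it to 1.
  11101010110011
| 00000000001000
----------------
  11101010111011

Answer: 11101010111011 (15035)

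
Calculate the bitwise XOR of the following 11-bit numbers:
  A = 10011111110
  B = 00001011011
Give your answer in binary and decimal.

Apply ^ to each column (1 where bits differ):
  10011111110
^ 00001011011
-------------
  10010100101

Answer: 10010100101 (1189)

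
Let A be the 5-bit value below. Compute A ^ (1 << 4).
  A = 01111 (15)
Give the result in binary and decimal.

Mask = 1 << 4 = 10000
Bit 4 of A is 0; XOR with the mask flips it to 1.
  01111
^ 10000
-------
  11111

Answer: 11111 (31)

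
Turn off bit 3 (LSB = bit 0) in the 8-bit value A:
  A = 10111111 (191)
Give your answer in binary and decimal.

Mask = ~(1 << 3) = 11110111
Bit 3 of A is 1, so AND-ing with the mask clears it to 0.
  10111111
& 11110111
----------
  10110111

Answer: 10110111 (183)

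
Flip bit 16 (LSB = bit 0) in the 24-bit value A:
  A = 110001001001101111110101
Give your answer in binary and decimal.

Mask = 1 << 16 = 000000010000000000000000
Bit 16 of A is 0; XOR with the mask flips it to 1.
  110001001001101111110101
^ 000000010000000000000000
--------------------------
  110001011001101111110101

Answer: 110001011001101111110101 (12950517)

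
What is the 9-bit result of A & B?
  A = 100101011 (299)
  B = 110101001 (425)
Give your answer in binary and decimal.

Apply & to each column (1 only where both bits are 1):
  100101011
& 110101001
-----------
  100101001

Answer: 100101001 (297)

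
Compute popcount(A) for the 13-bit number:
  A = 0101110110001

0101110110001
1-bits at positions (from bit 0 = LSB): 0, 4, 5, 7, 8, 9, 11
Count = 7

Answer: 7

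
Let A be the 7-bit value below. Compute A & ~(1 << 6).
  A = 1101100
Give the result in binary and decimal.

Mask = ~(1 << 6) = 0111111
Bit 6 of A is 1, so AND-ing with the mask clears it to 0.
  1101100
& 0111111
---------
  0101100

Answer: 0101100 (44)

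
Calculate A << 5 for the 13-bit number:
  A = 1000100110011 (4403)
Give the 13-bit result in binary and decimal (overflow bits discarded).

Shift left by 5: drop the top 5 bit(s), append 5 zero(s) on the right.
  1000100110011  ->  discard [10001], keep [00110011], append 00000
= 0011001100000

Answer: 0011001100000 (1632)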